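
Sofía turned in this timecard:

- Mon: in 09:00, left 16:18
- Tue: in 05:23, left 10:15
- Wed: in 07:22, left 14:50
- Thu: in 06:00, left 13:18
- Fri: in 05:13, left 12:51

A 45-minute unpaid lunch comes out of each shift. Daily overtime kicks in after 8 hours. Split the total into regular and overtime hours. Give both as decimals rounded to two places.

Mon: 09:00–16:18 = 7 h 18 min; less 45 min break → 6 h 33 min
Tue: 05:23–10:15 = 4 h 52 min; less 45 min break → 4 h 7 min
Wed: 07:22–14:50 = 7 h 28 min; less 45 min break → 6 h 43 min
Thu: 06:00–13:18 = 7 h 18 min; less 45 min break → 6 h 33 min
Fri: 05:13–12:51 = 7 h 38 min; less 45 min break → 6 h 53 min
Mon reg 6 h 33 min / OT 0 h 0 min; Tue reg 4 h 7 min / OT 0 h 0 min; Wed reg 6 h 43 min / OT 0 h 0 min; Thu reg 6 h 33 min / OT 0 h 0 min; Fri reg 6 h 53 min / OT 0 h 0 min.
Totals: regular 30 h 49 min, overtime 0 h 0 min.

Regular 30.82 hours, overtime 0.00 hours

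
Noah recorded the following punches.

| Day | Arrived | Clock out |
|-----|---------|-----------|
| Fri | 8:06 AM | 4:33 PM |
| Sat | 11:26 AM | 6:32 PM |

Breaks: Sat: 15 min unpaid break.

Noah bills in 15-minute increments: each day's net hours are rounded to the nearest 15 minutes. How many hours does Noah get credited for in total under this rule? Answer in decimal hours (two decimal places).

15.25 hours

Fri: 8:06 AM–4:33 PM = 8 h 27 min → rounds to 8 h 30 min
Sat: 11:26 AM–6:32 PM = 7 h 6 min − 15 min = 6 h 51 min → rounds to 6 h 45 min
Total credited: 15 h 15 min.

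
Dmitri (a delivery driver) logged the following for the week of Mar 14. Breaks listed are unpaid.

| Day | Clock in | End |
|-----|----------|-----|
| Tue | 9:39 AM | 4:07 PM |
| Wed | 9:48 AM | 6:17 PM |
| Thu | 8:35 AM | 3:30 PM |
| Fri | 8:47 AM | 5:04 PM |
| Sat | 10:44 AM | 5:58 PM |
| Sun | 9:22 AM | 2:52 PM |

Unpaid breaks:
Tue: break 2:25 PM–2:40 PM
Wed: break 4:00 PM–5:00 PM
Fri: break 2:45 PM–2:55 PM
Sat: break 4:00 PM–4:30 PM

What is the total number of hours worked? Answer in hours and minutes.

40 h 58 min

Tue: 9:39 AM–4:07 PM = 6 h 28 min; less 15 min break → 6 h 13 min
Wed: 9:48 AM–6:17 PM = 8 h 29 min; less 60 min break → 7 h 29 min
Thu: 8:35 AM–3:30 PM = 6 h 55 min
Fri: 8:47 AM–5:04 PM = 8 h 17 min; less 10 min break → 8 h 7 min
Sat: 10:44 AM–5:58 PM = 7 h 14 min; less 30 min break → 6 h 44 min
Sun: 9:22 AM–2:52 PM = 5 h 30 min
Total: 6 h 13 min + 7 h 29 min + 6 h 55 min + 8 h 7 min + 6 h 44 min + 5 h 30 min = 40 h 58 min.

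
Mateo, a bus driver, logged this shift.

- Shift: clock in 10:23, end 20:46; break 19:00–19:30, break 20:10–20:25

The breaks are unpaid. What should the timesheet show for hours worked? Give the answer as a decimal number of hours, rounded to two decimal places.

9.63 hours

Shift: 10:23–20:46 = 10 h 23 min; less 45 min break → 9 h 38 min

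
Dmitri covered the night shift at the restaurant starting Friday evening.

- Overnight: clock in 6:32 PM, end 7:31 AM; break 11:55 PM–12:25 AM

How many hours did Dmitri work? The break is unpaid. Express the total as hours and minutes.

12 h 29 min

Overnight: 6:32 PM → midnight = 5 h 28 min; midnight → 7:31 AM = 7 h 31 min; span 12 h 59 min; less 30 min break → 12 h 29 min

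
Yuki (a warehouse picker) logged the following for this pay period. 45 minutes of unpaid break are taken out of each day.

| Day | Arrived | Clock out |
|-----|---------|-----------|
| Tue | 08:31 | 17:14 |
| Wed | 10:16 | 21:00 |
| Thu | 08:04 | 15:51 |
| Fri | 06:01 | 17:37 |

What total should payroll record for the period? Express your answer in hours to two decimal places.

35.83 hours

Tue: 08:31–17:14 = 8 h 43 min; less 45 min break → 7 h 58 min
Wed: 10:16–21:00 = 10 h 44 min; less 45 min break → 9 h 59 min
Thu: 08:04–15:51 = 7 h 47 min; less 45 min break → 7 h 2 min
Fri: 06:01–17:37 = 11 h 36 min; less 45 min break → 10 h 51 min
Total: 7 h 58 min + 9 h 59 min + 7 h 2 min + 10 h 51 min = 35 h 50 min.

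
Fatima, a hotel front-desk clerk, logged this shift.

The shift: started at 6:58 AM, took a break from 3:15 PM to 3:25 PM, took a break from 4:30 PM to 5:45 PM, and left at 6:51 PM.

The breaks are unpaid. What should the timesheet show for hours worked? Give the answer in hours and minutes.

10 h 28 min

The shift: 6:58 AM–6:51 PM = 11 h 53 min; less 85 min break → 10 h 28 min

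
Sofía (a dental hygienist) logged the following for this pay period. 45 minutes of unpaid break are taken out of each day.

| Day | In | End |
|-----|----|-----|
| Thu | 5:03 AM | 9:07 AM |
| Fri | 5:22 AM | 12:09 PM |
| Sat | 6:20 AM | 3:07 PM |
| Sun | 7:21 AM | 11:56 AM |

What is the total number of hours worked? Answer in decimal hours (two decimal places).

21.22 hours

Thu: 5:03 AM–9:07 AM = 4 h 4 min; less 45 min break → 3 h 19 min
Fri: 5:22 AM–12:09 PM = 6 h 47 min; less 45 min break → 6 h 2 min
Sat: 6:20 AM–3:07 PM = 8 h 47 min; less 45 min break → 8 h 2 min
Sun: 7:21 AM–11:56 AM = 4 h 35 min; less 45 min break → 3 h 50 min
Total: 3 h 19 min + 6 h 2 min + 8 h 2 min + 3 h 50 min = 21 h 13 min.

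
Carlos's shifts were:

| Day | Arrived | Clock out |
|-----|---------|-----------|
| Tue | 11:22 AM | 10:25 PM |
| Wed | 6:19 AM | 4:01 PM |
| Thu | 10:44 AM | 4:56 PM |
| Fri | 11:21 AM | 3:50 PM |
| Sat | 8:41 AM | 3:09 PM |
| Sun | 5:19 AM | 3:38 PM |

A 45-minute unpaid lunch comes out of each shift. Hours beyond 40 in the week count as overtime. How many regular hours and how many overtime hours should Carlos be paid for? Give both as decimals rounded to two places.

Tue: 11:22 AM–10:25 PM = 11 h 3 min; less 45 min break → 10 h 18 min
Wed: 6:19 AM–4:01 PM = 9 h 42 min; less 45 min break → 8 h 57 min
Thu: 10:44 AM–4:56 PM = 6 h 12 min; less 45 min break → 5 h 27 min
Fri: 11:21 AM–3:50 PM = 4 h 29 min; less 45 min break → 3 h 44 min
Sat: 8:41 AM–3:09 PM = 6 h 28 min; less 45 min break → 5 h 43 min
Sun: 5:19 AM–3:38 PM = 10 h 19 min; less 45 min break → 9 h 34 min
Total worked: 43 h 43 min = 43.72 h.
Threshold 40 h → overtime 3 h 43 min, regular 40 h 0 min.

Regular 40.00 hours, overtime 3.72 hours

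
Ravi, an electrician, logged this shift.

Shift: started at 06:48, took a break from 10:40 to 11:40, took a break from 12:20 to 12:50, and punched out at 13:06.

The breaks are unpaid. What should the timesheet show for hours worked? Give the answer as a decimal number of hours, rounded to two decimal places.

Shift: 06:48–13:06 = 6 h 18 min; less 90 min break → 4 h 48 min

4.80 hours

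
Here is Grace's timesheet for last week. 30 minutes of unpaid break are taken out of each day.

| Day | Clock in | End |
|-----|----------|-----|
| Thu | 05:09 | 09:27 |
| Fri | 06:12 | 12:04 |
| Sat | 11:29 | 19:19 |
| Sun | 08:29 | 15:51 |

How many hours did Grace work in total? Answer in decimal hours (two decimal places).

23.37 hours

Thu: 05:09–09:27 = 4 h 18 min; less 30 min break → 3 h 48 min
Fri: 06:12–12:04 = 5 h 52 min; less 30 min break → 5 h 22 min
Sat: 11:29–19:19 = 7 h 50 min; less 30 min break → 7 h 20 min
Sun: 08:29–15:51 = 7 h 22 min; less 30 min break → 6 h 52 min
Total: 3 h 48 min + 5 h 22 min + 7 h 20 min + 6 h 52 min = 23 h 22 min.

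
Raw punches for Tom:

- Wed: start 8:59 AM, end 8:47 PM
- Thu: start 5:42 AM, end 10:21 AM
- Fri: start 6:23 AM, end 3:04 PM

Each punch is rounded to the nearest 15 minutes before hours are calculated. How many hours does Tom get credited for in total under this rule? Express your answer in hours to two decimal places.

24.75 hours

Wed: in 8:59 AM→9:00 AM, out 8:47 PM→8:45 PM; 11 h 45 min
Thu: in 5:42 AM→5:45 AM, out 10:21 AM→10:15 AM; 4 h 30 min
Fri: in 6:23 AM→6:30 AM, out 3:04 PM→3:00 PM; 8 h 30 min
Total credited: 24 h 45 min.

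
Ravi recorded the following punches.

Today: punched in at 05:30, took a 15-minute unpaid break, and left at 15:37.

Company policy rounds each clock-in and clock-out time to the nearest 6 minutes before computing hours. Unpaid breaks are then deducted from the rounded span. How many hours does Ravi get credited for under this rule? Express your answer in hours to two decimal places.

9.85 hours

Today: in 05:30→05:30, out 15:37→15:36; 10 h 6 min − 15 min = 9 h 51 min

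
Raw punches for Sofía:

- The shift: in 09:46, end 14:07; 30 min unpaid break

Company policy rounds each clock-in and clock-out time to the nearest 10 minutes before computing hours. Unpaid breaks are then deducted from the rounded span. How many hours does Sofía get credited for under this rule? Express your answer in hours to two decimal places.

3.83 hours

The shift: in 09:46→09:50, out 14:07→14:10; 4 h 20 min − 30 min = 3 h 50 min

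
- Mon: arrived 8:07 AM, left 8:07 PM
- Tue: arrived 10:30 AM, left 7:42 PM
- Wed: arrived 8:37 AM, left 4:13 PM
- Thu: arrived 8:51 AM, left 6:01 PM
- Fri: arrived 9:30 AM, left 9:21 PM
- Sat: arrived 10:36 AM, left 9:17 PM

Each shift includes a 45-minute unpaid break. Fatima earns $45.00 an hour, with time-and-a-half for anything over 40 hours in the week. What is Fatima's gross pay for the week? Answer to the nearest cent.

Mon: 8:07 AM–8:07 PM = 12 h 0 min; less 45 min break → 11 h 15 min
Tue: 10:30 AM–7:42 PM = 9 h 12 min; less 45 min break → 8 h 27 min
Wed: 8:37 AM–4:13 PM = 7 h 36 min; less 45 min break → 6 h 51 min
Thu: 8:51 AM–6:01 PM = 9 h 10 min; less 45 min break → 8 h 25 min
Fri: 9:30 AM–9:21 PM = 11 h 51 min; less 45 min break → 11 h 6 min
Sat: 10:36 AM–9:17 PM = 10 h 41 min; less 45 min break → 9 h 56 min
Total worked: 56 h 0 min = 3360 min.
Regular 40 h 0 min = 2400 min at $45.00/h; overtime 16 h 0 min = 960 min at $67.50/h.
Pay = (2400 × $45.00 + 960 × $67.50) ÷ 60 = $2880.00.

$2880.00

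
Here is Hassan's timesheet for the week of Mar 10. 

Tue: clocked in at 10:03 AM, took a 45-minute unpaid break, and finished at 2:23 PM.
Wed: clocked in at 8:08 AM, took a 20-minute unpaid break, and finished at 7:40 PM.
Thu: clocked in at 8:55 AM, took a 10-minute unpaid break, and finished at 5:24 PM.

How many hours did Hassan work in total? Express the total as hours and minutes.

Tue: 10:03 AM–2:23 PM = 4 h 20 min; less 45 min break → 3 h 35 min
Wed: 8:08 AM–7:40 PM = 11 h 32 min; less 20 min break → 11 h 12 min
Thu: 8:55 AM–5:24 PM = 8 h 29 min; less 10 min break → 8 h 19 min
Total: 3 h 35 min + 11 h 12 min + 8 h 19 min = 23 h 6 min.

23 h 6 min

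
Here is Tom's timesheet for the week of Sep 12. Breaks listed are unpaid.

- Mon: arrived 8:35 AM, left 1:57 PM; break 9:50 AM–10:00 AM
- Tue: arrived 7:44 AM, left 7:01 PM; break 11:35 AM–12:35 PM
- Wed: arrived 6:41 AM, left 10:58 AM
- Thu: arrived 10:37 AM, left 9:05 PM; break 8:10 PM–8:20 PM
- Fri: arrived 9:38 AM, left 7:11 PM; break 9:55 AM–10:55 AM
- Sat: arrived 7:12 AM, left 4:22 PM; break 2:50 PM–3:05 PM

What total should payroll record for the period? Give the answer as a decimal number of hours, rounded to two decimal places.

Mon: 8:35 AM–1:57 PM = 5 h 22 min; less 10 min break → 5 h 12 min
Tue: 7:44 AM–7:01 PM = 11 h 17 min; less 60 min break → 10 h 17 min
Wed: 6:41 AM–10:58 AM = 4 h 17 min
Thu: 10:37 AM–9:05 PM = 10 h 28 min; less 10 min break → 10 h 18 min
Fri: 9:38 AM–7:11 PM = 9 h 33 min; less 60 min break → 8 h 33 min
Sat: 7:12 AM–4:22 PM = 9 h 10 min; less 15 min break → 8 h 55 min
Total: 5 h 12 min + 10 h 17 min + 4 h 17 min + 10 h 18 min + 8 h 33 min + 8 h 55 min = 47 h 32 min.

47.53 hours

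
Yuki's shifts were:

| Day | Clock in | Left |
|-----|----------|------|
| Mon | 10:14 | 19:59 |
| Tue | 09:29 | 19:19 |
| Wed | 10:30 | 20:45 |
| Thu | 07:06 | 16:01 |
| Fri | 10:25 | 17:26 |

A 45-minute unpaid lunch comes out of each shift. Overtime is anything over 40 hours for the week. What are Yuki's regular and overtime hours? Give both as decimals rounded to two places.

Mon: 10:14–19:59 = 9 h 45 min; less 45 min break → 9 h 0 min
Tue: 09:29–19:19 = 9 h 50 min; less 45 min break → 9 h 5 min
Wed: 10:30–20:45 = 10 h 15 min; less 45 min break → 9 h 30 min
Thu: 07:06–16:01 = 8 h 55 min; less 45 min break → 8 h 10 min
Fri: 10:25–17:26 = 7 h 1 min; less 45 min break → 6 h 16 min
Total worked: 42 h 1 min = 42.02 h.
Threshold 40 h → overtime 2 h 1 min, regular 40 h 0 min.

Regular 40.00 hours, overtime 2.02 hours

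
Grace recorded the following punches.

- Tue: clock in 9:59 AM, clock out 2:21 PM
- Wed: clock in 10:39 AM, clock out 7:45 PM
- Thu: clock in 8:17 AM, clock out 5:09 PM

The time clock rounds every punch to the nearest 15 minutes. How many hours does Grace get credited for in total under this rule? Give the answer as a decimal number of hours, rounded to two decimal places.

Tue: in 9:59 AM→10:00 AM, out 2:21 PM→2:15 PM; 4 h 15 min
Wed: in 10:39 AM→10:45 AM, out 7:45 PM→7:45 PM; 9 h 0 min
Thu: in 8:17 AM→8:15 AM, out 5:09 PM→5:15 PM; 9 h 0 min
Total credited: 22 h 15 min.

22.25 hours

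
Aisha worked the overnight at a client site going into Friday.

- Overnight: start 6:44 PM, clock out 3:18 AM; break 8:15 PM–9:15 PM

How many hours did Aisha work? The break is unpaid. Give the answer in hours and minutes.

7 h 34 min

Overnight: 6:44 PM → midnight = 5 h 16 min; midnight → 3:18 AM = 3 h 18 min; span 8 h 34 min; less 60 min break → 7 h 34 min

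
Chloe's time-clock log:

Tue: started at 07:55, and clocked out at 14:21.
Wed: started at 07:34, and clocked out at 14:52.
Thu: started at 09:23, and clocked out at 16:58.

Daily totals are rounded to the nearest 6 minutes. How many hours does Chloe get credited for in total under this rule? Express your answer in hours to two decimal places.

Tue: 07:55–14:21 = 6 h 26 min → rounds to 6 h 24 min
Wed: 07:34–14:52 = 7 h 18 min → rounds to 7 h 18 min
Thu: 09:23–16:58 = 7 h 35 min → rounds to 7 h 36 min
Total credited: 21 h 18 min.

21.30 hours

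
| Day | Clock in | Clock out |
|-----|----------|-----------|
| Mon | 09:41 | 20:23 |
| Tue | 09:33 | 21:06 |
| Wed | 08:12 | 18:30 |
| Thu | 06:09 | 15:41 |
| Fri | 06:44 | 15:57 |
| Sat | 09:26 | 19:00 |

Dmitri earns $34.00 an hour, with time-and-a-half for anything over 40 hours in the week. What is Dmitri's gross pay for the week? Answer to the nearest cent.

$2424.20

Mon: 09:41–20:23 = 10 h 42 min
Tue: 09:33–21:06 = 11 h 33 min
Wed: 08:12–18:30 = 10 h 18 min
Thu: 06:09–15:41 = 9 h 32 min
Fri: 06:44–15:57 = 9 h 13 min
Sat: 09:26–19:00 = 9 h 34 min
Total worked: 60 h 52 min = 3652 min.
Regular 40 h 0 min = 2400 min at $34.00/h; overtime 20 h 52 min = 1252 min at $51.00/h.
Pay = (2400 × $34.00 + 1252 × $51.00) ÷ 60 = $2424.20.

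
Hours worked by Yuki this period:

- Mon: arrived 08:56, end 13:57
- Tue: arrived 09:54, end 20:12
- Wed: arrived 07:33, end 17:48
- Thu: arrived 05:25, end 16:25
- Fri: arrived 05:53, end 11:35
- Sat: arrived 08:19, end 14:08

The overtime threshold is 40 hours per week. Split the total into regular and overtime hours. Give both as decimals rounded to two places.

Mon: 08:56–13:57 = 5 h 1 min
Tue: 09:54–20:12 = 10 h 18 min
Wed: 07:33–17:48 = 10 h 15 min
Thu: 05:25–16:25 = 11 h 0 min
Fri: 05:53–11:35 = 5 h 42 min
Sat: 08:19–14:08 = 5 h 49 min
Total worked: 48 h 5 min = 48.08 h.
Threshold 40 h → overtime 8 h 5 min, regular 40 h 0 min.

Regular 40.00 hours, overtime 8.08 hours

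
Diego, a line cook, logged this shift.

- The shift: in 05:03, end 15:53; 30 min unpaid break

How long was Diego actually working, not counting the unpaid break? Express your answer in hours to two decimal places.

10.33 hours

The shift: 05:03–15:53 = 10 h 50 min; less 30 min break → 10 h 20 min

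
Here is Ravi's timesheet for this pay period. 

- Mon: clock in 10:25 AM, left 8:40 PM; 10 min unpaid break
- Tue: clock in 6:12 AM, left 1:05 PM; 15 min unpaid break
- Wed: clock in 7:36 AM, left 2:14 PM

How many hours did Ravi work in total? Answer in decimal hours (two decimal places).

Mon: 10:25 AM–8:40 PM = 10 h 15 min; less 10 min break → 10 h 5 min
Tue: 6:12 AM–1:05 PM = 6 h 53 min; less 15 min break → 6 h 38 min
Wed: 7:36 AM–2:14 PM = 6 h 38 min
Total: 10 h 5 min + 6 h 38 min + 6 h 38 min = 23 h 21 min.

23.35 hours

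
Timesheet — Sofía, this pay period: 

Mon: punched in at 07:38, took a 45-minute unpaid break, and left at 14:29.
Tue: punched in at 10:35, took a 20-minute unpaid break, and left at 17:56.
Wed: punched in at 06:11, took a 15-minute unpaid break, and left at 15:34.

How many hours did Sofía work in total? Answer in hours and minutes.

Mon: 07:38–14:29 = 6 h 51 min; less 45 min break → 6 h 6 min
Tue: 10:35–17:56 = 7 h 21 min; less 20 min break → 7 h 1 min
Wed: 06:11–15:34 = 9 h 23 min; less 15 min break → 9 h 8 min
Total: 6 h 6 min + 7 h 1 min + 9 h 8 min = 22 h 15 min.

22 h 15 min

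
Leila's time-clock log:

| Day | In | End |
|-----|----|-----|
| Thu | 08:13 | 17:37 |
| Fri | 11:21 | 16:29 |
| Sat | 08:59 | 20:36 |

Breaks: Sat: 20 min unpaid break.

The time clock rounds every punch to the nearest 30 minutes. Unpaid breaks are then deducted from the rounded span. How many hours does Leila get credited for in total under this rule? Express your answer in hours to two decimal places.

25.67 hours

Thu: in 08:13→08:00, out 17:37→17:30; 9 h 30 min
Fri: in 11:21→11:30, out 16:29→16:30; 5 h 0 min
Sat: in 08:59→09:00, out 20:36→20:30; 11 h 30 min − 20 min = 11 h 10 min
Total credited: 25 h 40 min.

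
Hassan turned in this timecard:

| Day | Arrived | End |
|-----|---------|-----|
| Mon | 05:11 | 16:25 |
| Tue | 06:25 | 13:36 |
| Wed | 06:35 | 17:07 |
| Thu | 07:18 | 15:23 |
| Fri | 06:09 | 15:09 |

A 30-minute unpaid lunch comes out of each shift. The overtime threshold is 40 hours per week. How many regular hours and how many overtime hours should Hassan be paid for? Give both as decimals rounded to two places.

Regular 40.00 hours, overtime 3.53 hours

Mon: 05:11–16:25 = 11 h 14 min; less 30 min break → 10 h 44 min
Tue: 06:25–13:36 = 7 h 11 min; less 30 min break → 6 h 41 min
Wed: 06:35–17:07 = 10 h 32 min; less 30 min break → 10 h 2 min
Thu: 07:18–15:23 = 8 h 5 min; less 30 min break → 7 h 35 min
Fri: 06:09–15:09 = 9 h 0 min; less 30 min break → 8 h 30 min
Total worked: 43 h 32 min = 43.53 h.
Threshold 40 h → overtime 3 h 32 min, regular 40 h 0 min.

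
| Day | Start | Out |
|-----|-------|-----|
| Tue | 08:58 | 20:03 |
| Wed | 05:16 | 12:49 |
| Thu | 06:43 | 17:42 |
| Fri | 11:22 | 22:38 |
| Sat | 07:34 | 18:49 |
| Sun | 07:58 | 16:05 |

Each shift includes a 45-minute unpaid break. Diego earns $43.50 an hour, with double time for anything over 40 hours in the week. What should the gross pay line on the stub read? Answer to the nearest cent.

$3110.25

Tue: 08:58–20:03 = 11 h 5 min; less 45 min break → 10 h 20 min
Wed: 05:16–12:49 = 7 h 33 min; less 45 min break → 6 h 48 min
Thu: 06:43–17:42 = 10 h 59 min; less 45 min break → 10 h 14 min
Fri: 11:22–22:38 = 11 h 16 min; less 45 min break → 10 h 31 min
Sat: 07:34–18:49 = 11 h 15 min; less 45 min break → 10 h 30 min
Sun: 07:58–16:05 = 8 h 7 min; less 45 min break → 7 h 22 min
Total worked: 55 h 45 min = 3345 min.
Regular 40 h 0 min = 2400 min at $43.50/h; overtime 15 h 45 min = 945 min at $87.00/h.
Pay = (2400 × $43.50 + 945 × $87.00) ÷ 60 = $3110.25.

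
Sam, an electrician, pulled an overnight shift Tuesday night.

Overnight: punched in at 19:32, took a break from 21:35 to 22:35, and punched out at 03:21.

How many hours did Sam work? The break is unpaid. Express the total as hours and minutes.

6 h 49 min

Overnight: 19:32 → midnight = 4 h 28 min; midnight → 03:21 = 3 h 21 min; span 7 h 49 min; less 60 min break → 6 h 49 min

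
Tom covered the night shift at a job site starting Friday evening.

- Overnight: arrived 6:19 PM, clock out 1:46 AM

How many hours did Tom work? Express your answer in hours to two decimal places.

7.45 hours

Overnight: 6:19 PM → midnight = 5 h 41 min; midnight → 1:46 AM = 1 h 46 min; span 7 h 27 min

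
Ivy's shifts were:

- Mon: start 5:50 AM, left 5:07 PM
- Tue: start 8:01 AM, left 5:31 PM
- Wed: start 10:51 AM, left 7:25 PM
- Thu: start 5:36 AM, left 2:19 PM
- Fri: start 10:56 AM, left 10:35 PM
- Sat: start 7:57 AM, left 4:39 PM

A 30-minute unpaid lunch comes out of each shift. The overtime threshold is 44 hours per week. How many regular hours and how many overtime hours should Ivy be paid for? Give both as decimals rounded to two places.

Mon: 5:50 AM–5:07 PM = 11 h 17 min; less 30 min break → 10 h 47 min
Tue: 8:01 AM–5:31 PM = 9 h 30 min; less 30 min break → 9 h 0 min
Wed: 10:51 AM–7:25 PM = 8 h 34 min; less 30 min break → 8 h 4 min
Thu: 5:36 AM–2:19 PM = 8 h 43 min; less 30 min break → 8 h 13 min
Fri: 10:56 AM–10:35 PM = 11 h 39 min; less 30 min break → 11 h 9 min
Sat: 7:57 AM–4:39 PM = 8 h 42 min; less 30 min break → 8 h 12 min
Total worked: 55 h 25 min = 55.42 h.
Threshold 44 h → overtime 11 h 25 min, regular 44 h 0 min.

Regular 44.00 hours, overtime 11.42 hours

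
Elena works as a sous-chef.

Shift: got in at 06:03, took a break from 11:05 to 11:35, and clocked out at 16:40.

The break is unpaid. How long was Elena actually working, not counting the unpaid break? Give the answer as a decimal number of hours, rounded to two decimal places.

10.12 hours

Shift: 06:03–16:40 = 10 h 37 min; less 30 min break → 10 h 7 min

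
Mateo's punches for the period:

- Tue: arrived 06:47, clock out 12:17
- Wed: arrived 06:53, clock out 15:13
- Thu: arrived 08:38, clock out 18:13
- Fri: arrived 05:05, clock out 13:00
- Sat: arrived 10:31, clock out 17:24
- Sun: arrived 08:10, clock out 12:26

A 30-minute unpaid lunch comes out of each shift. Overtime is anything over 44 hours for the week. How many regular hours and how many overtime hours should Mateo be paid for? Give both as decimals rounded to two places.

Tue: 06:47–12:17 = 5 h 30 min; less 30 min break → 5 h 0 min
Wed: 06:53–15:13 = 8 h 20 min; less 30 min break → 7 h 50 min
Thu: 08:38–18:13 = 9 h 35 min; less 30 min break → 9 h 5 min
Fri: 05:05–13:00 = 7 h 55 min; less 30 min break → 7 h 25 min
Sat: 10:31–17:24 = 6 h 53 min; less 30 min break → 6 h 23 min
Sun: 08:10–12:26 = 4 h 16 min; less 30 min break → 3 h 46 min
Total worked: 39 h 29 min = 39.48 h.
Threshold 44 h → overtime 0 h 0 min, regular 39 h 29 min.

Regular 39.48 hours, overtime 0.00 hours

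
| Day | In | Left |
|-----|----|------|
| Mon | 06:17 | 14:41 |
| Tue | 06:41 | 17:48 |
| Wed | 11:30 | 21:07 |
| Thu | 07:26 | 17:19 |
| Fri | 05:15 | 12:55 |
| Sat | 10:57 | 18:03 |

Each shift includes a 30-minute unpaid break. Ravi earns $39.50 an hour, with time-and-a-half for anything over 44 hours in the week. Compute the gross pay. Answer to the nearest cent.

Mon: 06:17–14:41 = 8 h 24 min; less 30 min break → 7 h 54 min
Tue: 06:41–17:48 = 11 h 7 min; less 30 min break → 10 h 37 min
Wed: 11:30–21:07 = 9 h 37 min; less 30 min break → 9 h 7 min
Thu: 07:26–17:19 = 9 h 53 min; less 30 min break → 9 h 23 min
Fri: 05:15–12:55 = 7 h 40 min; less 30 min break → 7 h 10 min
Sat: 10:57–18:03 = 7 h 6 min; less 30 min break → 6 h 36 min
Total worked: 50 h 47 min = 3047 min.
Regular 44 h 0 min = 2640 min at $39.50/h; overtime 6 h 47 min = 407 min at $59.25/h.
Pay = (2640 × $39.50 + 407 × $59.25) ÷ 60 = $2139.91.

$2139.91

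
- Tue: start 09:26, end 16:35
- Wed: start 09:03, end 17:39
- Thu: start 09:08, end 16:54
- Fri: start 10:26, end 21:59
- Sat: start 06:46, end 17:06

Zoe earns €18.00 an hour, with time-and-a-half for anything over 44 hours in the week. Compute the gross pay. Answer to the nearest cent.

€829.80

Tue: 09:26–16:35 = 7 h 9 min
Wed: 09:03–17:39 = 8 h 36 min
Thu: 09:08–16:54 = 7 h 46 min
Fri: 10:26–21:59 = 11 h 33 min
Sat: 06:46–17:06 = 10 h 20 min
Total worked: 45 h 24 min = 2724 min.
Regular 44 h 0 min = 2640 min at €18.00/h; overtime 1 h 24 min = 84 min at €27.00/h.
Pay = (2640 × €18.00 + 84 × €27.00) ÷ 60 = €829.80.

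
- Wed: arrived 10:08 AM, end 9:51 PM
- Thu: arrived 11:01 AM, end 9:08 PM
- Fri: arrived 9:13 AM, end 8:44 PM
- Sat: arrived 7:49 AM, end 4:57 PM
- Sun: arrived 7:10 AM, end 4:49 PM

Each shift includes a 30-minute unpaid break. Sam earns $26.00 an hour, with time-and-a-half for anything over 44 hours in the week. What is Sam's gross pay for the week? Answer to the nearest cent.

Wed: 10:08 AM–9:51 PM = 11 h 43 min; less 30 min break → 11 h 13 min
Thu: 11:01 AM–9:08 PM = 10 h 7 min; less 30 min break → 9 h 37 min
Fri: 9:13 AM–8:44 PM = 11 h 31 min; less 30 min break → 11 h 1 min
Sat: 7:49 AM–4:57 PM = 9 h 8 min; less 30 min break → 8 h 38 min
Sun: 7:10 AM–4:49 PM = 9 h 39 min; less 30 min break → 9 h 9 min
Total worked: 49 h 38 min = 2978 min.
Regular 44 h 0 min = 2640 min at $26.00/h; overtime 5 h 38 min = 338 min at $39.00/h.
Pay = (2640 × $26.00 + 338 × $39.00) ÷ 60 = $1363.70.

$1363.70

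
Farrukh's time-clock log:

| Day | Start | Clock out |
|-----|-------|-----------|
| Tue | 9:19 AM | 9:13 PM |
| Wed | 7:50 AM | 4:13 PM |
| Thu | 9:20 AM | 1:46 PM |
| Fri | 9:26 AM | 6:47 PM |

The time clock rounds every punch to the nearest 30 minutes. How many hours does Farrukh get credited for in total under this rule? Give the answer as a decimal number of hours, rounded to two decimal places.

Tue: in 9:19 AM→9:30 AM, out 9:13 PM→9:00 PM; 11 h 30 min
Wed: in 7:50 AM→8:00 AM, out 4:13 PM→4:00 PM; 8 h 0 min
Thu: in 9:20 AM→9:30 AM, out 1:46 PM→2:00 PM; 4 h 30 min
Fri: in 9:26 AM→9:30 AM, out 6:47 PM→7:00 PM; 9 h 30 min
Total credited: 33 h 30 min.

33.50 hours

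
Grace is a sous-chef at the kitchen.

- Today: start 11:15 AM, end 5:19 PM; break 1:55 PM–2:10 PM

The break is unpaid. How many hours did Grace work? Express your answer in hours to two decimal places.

Today: 11:15 AM–5:19 PM = 6 h 4 min; less 15 min break → 5 h 49 min

5.82 hours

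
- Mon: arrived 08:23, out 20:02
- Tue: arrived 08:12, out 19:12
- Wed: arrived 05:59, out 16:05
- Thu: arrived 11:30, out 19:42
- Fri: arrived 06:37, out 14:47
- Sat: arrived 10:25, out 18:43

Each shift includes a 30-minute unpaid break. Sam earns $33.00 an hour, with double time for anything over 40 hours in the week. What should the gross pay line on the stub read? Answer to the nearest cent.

Mon: 08:23–20:02 = 11 h 39 min; less 30 min break → 11 h 9 min
Tue: 08:12–19:12 = 11 h 0 min; less 30 min break → 10 h 30 min
Wed: 05:59–16:05 = 10 h 6 min; less 30 min break → 9 h 36 min
Thu: 11:30–19:42 = 8 h 12 min; less 30 min break → 7 h 42 min
Fri: 06:37–14:47 = 8 h 10 min; less 30 min break → 7 h 40 min
Sat: 10:25–18:43 = 8 h 18 min; less 30 min break → 7 h 48 min
Total worked: 54 h 25 min = 3265 min.
Regular 40 h 0 min = 2400 min at $33.00/h; overtime 14 h 25 min = 865 min at $66.00/h.
Pay = (2400 × $33.00 + 865 × $66.00) ÷ 60 = $2271.50.

$2271.50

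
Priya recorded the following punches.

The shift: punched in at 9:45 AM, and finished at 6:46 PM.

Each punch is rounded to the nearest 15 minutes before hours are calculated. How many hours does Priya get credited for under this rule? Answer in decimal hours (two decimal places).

9.00 hours

The shift: in 9:45 AM→9:45 AM, out 6:46 PM→6:45 PM; 9 h 0 min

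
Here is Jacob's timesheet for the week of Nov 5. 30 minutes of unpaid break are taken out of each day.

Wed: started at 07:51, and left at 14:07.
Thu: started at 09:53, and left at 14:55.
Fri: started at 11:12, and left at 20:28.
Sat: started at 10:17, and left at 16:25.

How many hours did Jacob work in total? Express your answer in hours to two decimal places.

Wed: 07:51–14:07 = 6 h 16 min; less 30 min break → 5 h 46 min
Thu: 09:53–14:55 = 5 h 2 min; less 30 min break → 4 h 32 min
Fri: 11:12–20:28 = 9 h 16 min; less 30 min break → 8 h 46 min
Sat: 10:17–16:25 = 6 h 8 min; less 30 min break → 5 h 38 min
Total: 5 h 46 min + 4 h 32 min + 8 h 46 min + 5 h 38 min = 24 h 42 min.

24.70 hours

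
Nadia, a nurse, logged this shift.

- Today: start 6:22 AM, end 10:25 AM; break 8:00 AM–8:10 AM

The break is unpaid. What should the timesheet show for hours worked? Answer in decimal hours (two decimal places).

3.88 hours

Today: 6:22 AM–10:25 AM = 4 h 3 min; less 10 min break → 3 h 53 min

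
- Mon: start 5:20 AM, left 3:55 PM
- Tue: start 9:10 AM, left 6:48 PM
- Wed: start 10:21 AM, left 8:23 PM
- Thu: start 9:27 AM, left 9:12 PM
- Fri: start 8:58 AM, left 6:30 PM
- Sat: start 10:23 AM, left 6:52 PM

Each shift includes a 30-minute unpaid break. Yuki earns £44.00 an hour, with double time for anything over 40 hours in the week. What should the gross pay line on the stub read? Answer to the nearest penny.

Mon: 5:20 AM–3:55 PM = 10 h 35 min; less 30 min break → 10 h 5 min
Tue: 9:10 AM–6:48 PM = 9 h 38 min; less 30 min break → 9 h 8 min
Wed: 10:21 AM–8:23 PM = 10 h 2 min; less 30 min break → 9 h 32 min
Thu: 9:27 AM–9:12 PM = 11 h 45 min; less 30 min break → 11 h 15 min
Fri: 8:58 AM–6:30 PM = 9 h 32 min; less 30 min break → 9 h 2 min
Sat: 10:23 AM–6:52 PM = 8 h 29 min; less 30 min break → 7 h 59 min
Total worked: 57 h 1 min = 3421 min.
Regular 40 h 0 min = 2400 min at £44.00/h; overtime 17 h 1 min = 1021 min at £88.00/h.
Pay = (2400 × £44.00 + 1021 × £88.00) ÷ 60 = £3257.47.

£3257.47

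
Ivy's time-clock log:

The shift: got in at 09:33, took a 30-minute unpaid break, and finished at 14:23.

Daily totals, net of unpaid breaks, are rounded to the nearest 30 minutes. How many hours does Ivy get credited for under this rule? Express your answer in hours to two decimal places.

The shift: 09:33–14:23 = 4 h 50 min − 30 min = 4 h 20 min → rounds to 4 h 30 min

4.50 hours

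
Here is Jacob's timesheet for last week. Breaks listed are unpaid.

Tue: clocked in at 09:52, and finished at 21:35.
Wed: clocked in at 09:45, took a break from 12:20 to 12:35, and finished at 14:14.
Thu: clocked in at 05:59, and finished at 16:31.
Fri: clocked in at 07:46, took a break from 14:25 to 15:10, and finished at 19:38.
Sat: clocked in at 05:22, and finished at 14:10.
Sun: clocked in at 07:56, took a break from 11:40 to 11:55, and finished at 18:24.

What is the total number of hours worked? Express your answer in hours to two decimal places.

56.62 hours

Tue: 09:52–21:35 = 11 h 43 min
Wed: 09:45–14:14 = 4 h 29 min; less 15 min break → 4 h 14 min
Thu: 05:59–16:31 = 10 h 32 min
Fri: 07:46–19:38 = 11 h 52 min; less 45 min break → 11 h 7 min
Sat: 05:22–14:10 = 8 h 48 min
Sun: 07:56–18:24 = 10 h 28 min; less 15 min break → 10 h 13 min
Total: 11 h 43 min + 4 h 14 min + 10 h 32 min + 11 h 7 min + 8 h 48 min + 10 h 13 min = 56 h 37 min.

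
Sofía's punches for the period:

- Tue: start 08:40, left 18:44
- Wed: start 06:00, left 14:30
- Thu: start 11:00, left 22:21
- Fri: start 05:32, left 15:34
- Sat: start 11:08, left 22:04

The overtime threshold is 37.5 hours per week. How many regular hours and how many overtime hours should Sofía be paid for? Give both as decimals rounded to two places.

Regular 37.50 hours, overtime 13.38 hours

Tue: 08:40–18:44 = 10 h 4 min
Wed: 06:00–14:30 = 8 h 30 min
Thu: 11:00–22:21 = 11 h 21 min
Fri: 05:32–15:34 = 10 h 2 min
Sat: 11:08–22:04 = 10 h 56 min
Total worked: 50 h 53 min = 50.88 h.
Threshold 37.5 h → overtime 13 h 23 min, regular 37 h 30 min.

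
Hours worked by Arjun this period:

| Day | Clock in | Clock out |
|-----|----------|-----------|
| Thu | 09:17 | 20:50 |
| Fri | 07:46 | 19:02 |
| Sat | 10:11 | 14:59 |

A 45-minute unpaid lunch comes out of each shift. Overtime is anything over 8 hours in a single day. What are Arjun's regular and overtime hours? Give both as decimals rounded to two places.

Thu: 09:17–20:50 = 11 h 33 min; less 45 min break → 10 h 48 min
Fri: 07:46–19:02 = 11 h 16 min; less 45 min break → 10 h 31 min
Sat: 10:11–14:59 = 4 h 48 min; less 45 min break → 4 h 3 min
Thu reg 8 h 0 min / OT 2 h 48 min; Fri reg 8 h 0 min / OT 2 h 31 min; Sat reg 4 h 3 min / OT 0 h 0 min.
Totals: regular 20 h 3 min, overtime 5 h 19 min.

Regular 20.05 hours, overtime 5.32 hours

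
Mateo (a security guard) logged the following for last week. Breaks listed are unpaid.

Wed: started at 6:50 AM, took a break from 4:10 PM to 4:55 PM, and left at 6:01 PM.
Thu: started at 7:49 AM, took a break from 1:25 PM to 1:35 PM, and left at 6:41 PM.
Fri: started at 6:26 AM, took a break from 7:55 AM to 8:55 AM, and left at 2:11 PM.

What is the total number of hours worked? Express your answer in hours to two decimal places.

27.88 hours

Wed: 6:50 AM–6:01 PM = 11 h 11 min; less 45 min break → 10 h 26 min
Thu: 7:49 AM–6:41 PM = 10 h 52 min; less 10 min break → 10 h 42 min
Fri: 6:26 AM–2:11 PM = 7 h 45 min; less 60 min break → 6 h 45 min
Total: 10 h 26 min + 10 h 42 min + 6 h 45 min = 27 h 53 min.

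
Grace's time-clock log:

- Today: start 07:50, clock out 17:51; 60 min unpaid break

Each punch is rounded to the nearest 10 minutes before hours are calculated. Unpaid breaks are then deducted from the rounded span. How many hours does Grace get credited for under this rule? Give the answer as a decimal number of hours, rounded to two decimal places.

9.00 hours

Today: in 07:50→07:50, out 17:51→17:50; 10 h 0 min − 60 min = 9 h 0 min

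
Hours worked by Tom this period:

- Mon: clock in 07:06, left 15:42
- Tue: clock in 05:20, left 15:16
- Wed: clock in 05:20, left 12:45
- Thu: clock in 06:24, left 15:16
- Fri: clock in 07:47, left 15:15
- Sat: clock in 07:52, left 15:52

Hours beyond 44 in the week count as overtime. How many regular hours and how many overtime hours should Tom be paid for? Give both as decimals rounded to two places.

Mon: 07:06–15:42 = 8 h 36 min
Tue: 05:20–15:16 = 9 h 56 min
Wed: 05:20–12:45 = 7 h 25 min
Thu: 06:24–15:16 = 8 h 52 min
Fri: 07:47–15:15 = 7 h 28 min
Sat: 07:52–15:52 = 8 h 0 min
Total worked: 50 h 17 min = 50.28 h.
Threshold 44 h → overtime 6 h 17 min, regular 44 h 0 min.

Regular 44.00 hours, overtime 6.28 hours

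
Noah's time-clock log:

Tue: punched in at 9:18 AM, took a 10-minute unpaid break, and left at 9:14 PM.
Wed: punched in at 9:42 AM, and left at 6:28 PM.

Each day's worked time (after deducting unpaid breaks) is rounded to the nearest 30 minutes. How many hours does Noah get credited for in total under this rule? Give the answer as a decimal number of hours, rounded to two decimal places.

Tue: 9:18 AM–9:14 PM = 11 h 56 min − 10 min = 11 h 46 min → rounds to 12 h 0 min
Wed: 9:42 AM–6:28 PM = 8 h 46 min → rounds to 9 h 0 min
Total credited: 21 h 0 min.

21.00 hours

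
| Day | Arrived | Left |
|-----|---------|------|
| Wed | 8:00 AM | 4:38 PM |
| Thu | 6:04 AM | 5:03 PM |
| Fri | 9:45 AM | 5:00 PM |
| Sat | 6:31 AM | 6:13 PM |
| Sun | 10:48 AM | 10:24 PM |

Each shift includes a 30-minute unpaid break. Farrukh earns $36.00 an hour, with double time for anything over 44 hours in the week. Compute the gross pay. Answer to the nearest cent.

$1848.00

Wed: 8:00 AM–4:38 PM = 8 h 38 min; less 30 min break → 8 h 8 min
Thu: 6:04 AM–5:03 PM = 10 h 59 min; less 30 min break → 10 h 29 min
Fri: 9:45 AM–5:00 PM = 7 h 15 min; less 30 min break → 6 h 45 min
Sat: 6:31 AM–6:13 PM = 11 h 42 min; less 30 min break → 11 h 12 min
Sun: 10:48 AM–10:24 PM = 11 h 36 min; less 30 min break → 11 h 6 min
Total worked: 47 h 40 min = 2860 min.
Regular 44 h 0 min = 2640 min at $36.00/h; overtime 3 h 40 min = 220 min at $72.00/h.
Pay = (2640 × $36.00 + 220 × $72.00) ÷ 60 = $1848.00.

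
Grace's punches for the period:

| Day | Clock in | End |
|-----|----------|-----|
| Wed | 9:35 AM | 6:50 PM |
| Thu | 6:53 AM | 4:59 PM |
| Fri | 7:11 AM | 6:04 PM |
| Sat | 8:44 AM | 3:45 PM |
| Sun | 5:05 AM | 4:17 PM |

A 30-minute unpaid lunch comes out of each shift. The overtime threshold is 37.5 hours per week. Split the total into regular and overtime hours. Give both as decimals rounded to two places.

Wed: 9:35 AM–6:50 PM = 9 h 15 min; less 30 min break → 8 h 45 min
Thu: 6:53 AM–4:59 PM = 10 h 6 min; less 30 min break → 9 h 36 min
Fri: 7:11 AM–6:04 PM = 10 h 53 min; less 30 min break → 10 h 23 min
Sat: 8:44 AM–3:45 PM = 7 h 1 min; less 30 min break → 6 h 31 min
Sun: 5:05 AM–4:17 PM = 11 h 12 min; less 30 min break → 10 h 42 min
Total worked: 45 h 57 min = 45.95 h.
Threshold 37.5 h → overtime 8 h 27 min, regular 37 h 30 min.

Regular 37.50 hours, overtime 8.45 hours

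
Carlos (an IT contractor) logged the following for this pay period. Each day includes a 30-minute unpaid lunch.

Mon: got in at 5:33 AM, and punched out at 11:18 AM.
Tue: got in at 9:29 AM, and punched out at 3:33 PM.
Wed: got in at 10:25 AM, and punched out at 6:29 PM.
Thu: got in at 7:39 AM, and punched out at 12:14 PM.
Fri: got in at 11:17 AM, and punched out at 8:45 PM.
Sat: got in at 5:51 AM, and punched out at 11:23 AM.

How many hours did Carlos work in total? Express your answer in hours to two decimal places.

Mon: 5:33 AM–11:18 AM = 5 h 45 min; less 30 min break → 5 h 15 min
Tue: 9:29 AM–3:33 PM = 6 h 4 min; less 30 min break → 5 h 34 min
Wed: 10:25 AM–6:29 PM = 8 h 4 min; less 30 min break → 7 h 34 min
Thu: 7:39 AM–12:14 PM = 4 h 35 min; less 30 min break → 4 h 5 min
Fri: 11:17 AM–8:45 PM = 9 h 28 min; less 30 min break → 8 h 58 min
Sat: 5:51 AM–11:23 AM = 5 h 32 min; less 30 min break → 5 h 2 min
Total: 5 h 15 min + 5 h 34 min + 7 h 34 min + 4 h 5 min + 8 h 58 min + 5 h 2 min = 36 h 28 min.

36.47 hours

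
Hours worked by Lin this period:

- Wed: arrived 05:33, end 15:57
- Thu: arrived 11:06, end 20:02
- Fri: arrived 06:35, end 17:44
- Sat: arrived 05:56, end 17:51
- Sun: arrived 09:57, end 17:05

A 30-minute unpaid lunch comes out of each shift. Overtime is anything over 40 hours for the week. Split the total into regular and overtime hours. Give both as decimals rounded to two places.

Regular 40.00 hours, overtime 7.03 hours

Wed: 05:33–15:57 = 10 h 24 min; less 30 min break → 9 h 54 min
Thu: 11:06–20:02 = 8 h 56 min; less 30 min break → 8 h 26 min
Fri: 06:35–17:44 = 11 h 9 min; less 30 min break → 10 h 39 min
Sat: 05:56–17:51 = 11 h 55 min; less 30 min break → 11 h 25 min
Sun: 09:57–17:05 = 7 h 8 min; less 30 min break → 6 h 38 min
Total worked: 47 h 2 min = 47.03 h.
Threshold 40 h → overtime 7 h 2 min, regular 40 h 0 min.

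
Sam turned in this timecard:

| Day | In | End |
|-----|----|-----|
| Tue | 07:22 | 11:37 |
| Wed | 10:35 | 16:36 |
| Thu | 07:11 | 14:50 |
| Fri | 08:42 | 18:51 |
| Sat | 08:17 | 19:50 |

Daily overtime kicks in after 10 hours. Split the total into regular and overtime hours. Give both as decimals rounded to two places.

Regular 37.92 hours, overtime 1.70 hours

Tue: 07:22–11:37 = 4 h 15 min
Wed: 10:35–16:36 = 6 h 1 min
Thu: 07:11–14:50 = 7 h 39 min
Fri: 08:42–18:51 = 10 h 9 min
Sat: 08:17–19:50 = 11 h 33 min
Tue reg 4 h 15 min / OT 0 h 0 min; Wed reg 6 h 1 min / OT 0 h 0 min; Thu reg 7 h 39 min / OT 0 h 0 min; Fri reg 10 h 0 min / OT 0 h 9 min; Sat reg 10 h 0 min / OT 1 h 33 min.
Totals: regular 37 h 55 min, overtime 1 h 42 min.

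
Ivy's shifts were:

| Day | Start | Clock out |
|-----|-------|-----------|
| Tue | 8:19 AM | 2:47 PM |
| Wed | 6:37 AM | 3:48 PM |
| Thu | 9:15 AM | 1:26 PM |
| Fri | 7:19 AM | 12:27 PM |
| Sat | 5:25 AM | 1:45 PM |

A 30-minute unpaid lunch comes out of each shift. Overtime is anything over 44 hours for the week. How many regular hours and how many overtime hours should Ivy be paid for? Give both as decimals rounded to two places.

Regular 30.80 hours, overtime 0.00 hours

Tue: 8:19 AM–2:47 PM = 6 h 28 min; less 30 min break → 5 h 58 min
Wed: 6:37 AM–3:48 PM = 9 h 11 min; less 30 min break → 8 h 41 min
Thu: 9:15 AM–1:26 PM = 4 h 11 min; less 30 min break → 3 h 41 min
Fri: 7:19 AM–12:27 PM = 5 h 8 min; less 30 min break → 4 h 38 min
Sat: 5:25 AM–1:45 PM = 8 h 20 min; less 30 min break → 7 h 50 min
Total worked: 30 h 48 min = 30.80 h.
Threshold 44 h → overtime 0 h 0 min, regular 30 h 48 min.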